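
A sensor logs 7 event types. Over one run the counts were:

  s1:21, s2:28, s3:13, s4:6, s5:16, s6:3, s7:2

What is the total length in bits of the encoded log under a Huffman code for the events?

218

Greedily combine the two least-frequent nodes:
merge s7(2) and s6(3): 5
merge 5 and s4(6): 11
merge 11 and s3(13): 24
merge s5(16) and s1(21): 37
merge 24 and s2(28): 52
merge 37 and 52: 89
Total encoded bits = sum of merged weights = 5 + 11 + 24 + 37 + 52 + 89 = 218.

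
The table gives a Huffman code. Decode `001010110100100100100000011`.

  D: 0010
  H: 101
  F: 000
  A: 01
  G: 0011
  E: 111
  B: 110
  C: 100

Read left to right; each codeword is recognised as soon as it completes (prefix code):
  0010→D | 101→H | 101→H | 0010→D | 01→A | 0010→D | 000→F | 0011→G
Decoded message: DHHDADFG

DHHDADFG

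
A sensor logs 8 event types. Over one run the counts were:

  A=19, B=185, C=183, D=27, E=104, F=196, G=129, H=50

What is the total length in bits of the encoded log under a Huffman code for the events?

2440

Build the Huffman tree bottom-up:
merge A(19) and D(27): 46
merge 46 and H(50): 96
merge 96 and E(104): 200
merge G(129) and C(183): 312
merge B(185) and F(196): 381
merge 200 and 312: 512
merge 381 and 512: 893
Each symbol's bit-cost is frequency × depth; summing gives 2440 bits (equivalently 46 + 96 + 200 + 312 + 381 + 512 + 893).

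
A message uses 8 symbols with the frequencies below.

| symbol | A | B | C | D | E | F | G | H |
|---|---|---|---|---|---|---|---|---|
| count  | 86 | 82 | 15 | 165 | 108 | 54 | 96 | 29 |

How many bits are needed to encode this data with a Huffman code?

Greedily combine the two least-frequent nodes:
C(15) + H(29) → 44
44 + F(54) → 98
B(82) + A(86) → 168
G(96) + 98 → 194
E(108) + D(165) → 273
168 + 194 → 362
273 + 362 → 635
The encoded length is the sum of every internal node's weight: 44 + 98 + 168 + 194 + 273 + 362 + 635 = 1774 bits.

1774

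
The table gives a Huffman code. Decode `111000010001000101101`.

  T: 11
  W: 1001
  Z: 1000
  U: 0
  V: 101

TZUZZVV

Read left to right; each codeword is recognised as soon as it completes (prefix code):
  11→T | 1000→Z | 0→U | 1000→Z | 1000→Z | 101→V | 101→V
Decoded message: TZUZZVV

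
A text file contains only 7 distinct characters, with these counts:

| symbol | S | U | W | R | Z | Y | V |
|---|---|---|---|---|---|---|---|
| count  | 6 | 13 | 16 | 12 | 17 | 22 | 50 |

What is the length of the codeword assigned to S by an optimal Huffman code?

4

Repeatedly merge the two smallest:
merge S(6) and R(12): 18
merge U(13) and W(16): 29
merge Z(17) and 18: 35
merge Y(22) and 29: 51
merge 35 and V(50): 85
merge 51 and 85: 136
The subtree containing S is merged 4 times, so code length = 4.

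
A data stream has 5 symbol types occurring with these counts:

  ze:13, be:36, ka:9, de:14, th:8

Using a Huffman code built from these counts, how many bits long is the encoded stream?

168

Merge the two smallest weights repeatedly:
combine th(8), ka(9) → 17
combine ze(13), de(14) → 27
combine 17, 27 → 44
combine be(36), 44 → 80
The encoded length is the sum of every internal node's weight: 17 + 27 + 44 + 80 = 168 bits.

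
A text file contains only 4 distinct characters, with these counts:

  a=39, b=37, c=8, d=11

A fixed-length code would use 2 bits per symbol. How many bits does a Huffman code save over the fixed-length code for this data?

20

Fixed-length: 2 bits × 95 symbols = 190 bits.
Huffman merges:
merge c(8) and d(11): 19
merge 19 and b(37): 56
merge a(39) and 56: 95
Huffman total = 19 + 56 + 95 = 170 bits.
Saving = 190 − 170 = 20 bits.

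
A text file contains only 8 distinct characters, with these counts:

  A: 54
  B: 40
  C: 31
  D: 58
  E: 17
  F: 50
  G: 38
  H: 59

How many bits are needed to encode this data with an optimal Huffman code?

Merge the two smallest weights repeatedly:
merge E(17) and C(31): 48
merge G(38) and B(40): 78
merge 48 and F(50): 98
merge A(54) and D(58): 112
merge H(59) and 78: 137
merge 98 and 112: 210
merge 137 and 210: 347
Total encoded bits = sum of merged weights = 48 + 78 + 98 + 112 + 137 + 210 + 347 = 1030.

1030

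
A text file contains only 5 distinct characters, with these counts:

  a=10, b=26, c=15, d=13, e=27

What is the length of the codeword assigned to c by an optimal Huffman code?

2

Huffman merges, smallest pair first:
merge a(10) and d(13): 23
merge c(15) and 23: 38
merge b(26) and e(27): 53
merge 38 and 53: 91
c sits 2 levels below the root, so its codeword is 2 bits.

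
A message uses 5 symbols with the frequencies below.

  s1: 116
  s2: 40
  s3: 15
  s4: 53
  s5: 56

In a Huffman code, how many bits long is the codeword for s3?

Build the tree from the bottom:
s3(15) + s2(40) → 55
s4(53) + 55 → 108
s5(56) + 108 → 164
s1(116) + 164 → 280
s3 sits 4 levels below the root, so its codeword is 4 bits.

4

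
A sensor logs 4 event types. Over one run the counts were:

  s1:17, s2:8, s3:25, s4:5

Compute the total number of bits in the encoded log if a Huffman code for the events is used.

Build the Huffman tree bottom-up:
s4(5) + s2(8) → 13
13 + s1(17) → 30
s3(25) + 30 → 55
Total encoded bits = sum of merged weights = 13 + 30 + 55 = 98.

98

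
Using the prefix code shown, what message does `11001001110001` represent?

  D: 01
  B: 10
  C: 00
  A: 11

Read left to right; each codeword is recognised as soon as it completes (prefix code):
  11→A | 00→C | 10→B | 01→D | 11→A | 00→C | 01→D
Decoded message: ACBDACD

ACBDACD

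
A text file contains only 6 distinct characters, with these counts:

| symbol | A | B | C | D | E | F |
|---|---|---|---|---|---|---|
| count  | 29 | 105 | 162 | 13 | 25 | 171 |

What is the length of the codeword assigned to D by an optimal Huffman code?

4

Huffman merges, smallest pair first:
D(13) + E(25) → 38
A(29) + 38 → 67
67 + B(105) → 172
C(162) + F(171) → 333
172 + 333 → 505
The subtree containing D is merged 4 times, so code length = 4.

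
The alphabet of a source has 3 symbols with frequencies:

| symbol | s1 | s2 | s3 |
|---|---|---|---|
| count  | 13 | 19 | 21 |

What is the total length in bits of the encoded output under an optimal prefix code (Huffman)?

85

Build the Huffman tree bottom-up:
s1(13) + s2(19) → 32
s3(21) + 32 → 53
The encoded length is the sum of every internal node's weight: 32 + 53 = 85 bits.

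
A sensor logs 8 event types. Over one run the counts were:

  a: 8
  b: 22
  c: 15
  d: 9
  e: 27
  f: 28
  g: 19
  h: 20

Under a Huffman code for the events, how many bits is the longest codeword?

Merge the two lowest-weight nodes at each step:
combine a(8), d(9) → 17
combine c(15), 17 → 32
combine g(19), h(20) → 39
combine b(22), e(27) → 49
combine f(28), 32 → 60
combine 39, 49 → 88
combine 60, 88 → 148
The first pair merged (a, d) ends up deepest, at depth 4.

4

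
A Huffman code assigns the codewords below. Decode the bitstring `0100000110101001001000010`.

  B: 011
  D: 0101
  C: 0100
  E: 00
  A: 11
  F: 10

CEBDEFCEF

Read left to right; each codeword is recognised as soon as it completes (prefix code):
  0100→C | 00→E | 011→B | 0101→D | 00→E | 10→F | 0100→C | 00→E | 10→F
Decoded message: CEBDEFCEF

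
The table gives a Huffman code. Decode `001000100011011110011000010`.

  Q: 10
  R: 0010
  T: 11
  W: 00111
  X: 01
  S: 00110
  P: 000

Read left to right; each codeword is recognised as soon as it completes (prefix code):
  0010→R | 0010→R | 00110→S | 11→T | 11→T | 00110→S | 000→P | 10→Q
Decoded message: RRSTTSPQ

RRSTTSPQ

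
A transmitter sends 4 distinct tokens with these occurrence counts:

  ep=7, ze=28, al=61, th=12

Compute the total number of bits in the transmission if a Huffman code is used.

174

Merge the two smallest weights repeatedly:
ep(7) + th(12) → 19
19 + ze(28) → 47
47 + al(61) → 108
The encoded length is the sum of every internal node's weight: 19 + 47 + 108 = 174 bits.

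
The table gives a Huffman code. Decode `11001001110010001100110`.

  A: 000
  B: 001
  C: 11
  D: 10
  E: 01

CBBCBACBD

Read left to right; each codeword is recognised as soon as it completes (prefix code):
  11→C | 001→B | 001→B | 11→C | 001→B | 000→A | 11→C | 001→B | 10→D
Decoded message: CBBCBACBD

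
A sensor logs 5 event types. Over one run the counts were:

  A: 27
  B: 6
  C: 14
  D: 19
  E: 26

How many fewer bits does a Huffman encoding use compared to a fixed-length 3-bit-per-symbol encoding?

Fixed-length: 3 bits × 92 symbols = 276 bits.
Huffman merges:
merge B(6) and C(14): 20
merge D(19) and 20: 39
merge E(26) and A(27): 53
merge 39 and 53: 92
Huffman total = 20 + 39 + 53 + 92 = 204 bits.
Saving = 276 − 204 = 72 bits.

72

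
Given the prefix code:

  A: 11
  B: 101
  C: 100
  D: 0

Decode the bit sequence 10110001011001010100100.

BCDBCBDCC

Read left to right; each codeword is recognised as soon as it completes (prefix code):
  101→B | 100→C | 0→D | 101→B | 100→C | 101→B | 0→D | 100→C | 100→C
Decoded message: BCDBCBDCC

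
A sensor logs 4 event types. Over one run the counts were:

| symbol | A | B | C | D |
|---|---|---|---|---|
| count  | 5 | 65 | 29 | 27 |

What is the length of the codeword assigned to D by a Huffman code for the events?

Huffman merges, smallest pair first:
combine A(5), D(27) → 32
combine C(29), 32 → 61
combine 61, B(65) → 126
The subtree containing D is merged 3 times, so code length = 3.

3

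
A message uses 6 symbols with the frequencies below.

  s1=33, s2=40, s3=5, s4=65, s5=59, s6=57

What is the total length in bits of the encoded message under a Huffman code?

Greedily combine the two least-frequent nodes:
merge s3(5) and s1(33): 38
merge 38 and s2(40): 78
merge s6(57) and s5(59): 116
merge s4(65) and 78: 143
merge 116 and 143: 259
Each symbol's bit-cost is frequency × depth; summing gives 634 bits (equivalently 38 + 78 + 116 + 143 + 259).

634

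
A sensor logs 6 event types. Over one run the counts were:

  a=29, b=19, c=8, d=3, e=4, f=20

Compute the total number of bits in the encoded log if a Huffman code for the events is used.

Greedily combine the two least-frequent nodes:
combine d(3), e(4) → 7
combine 7, c(8) → 15
combine 15, b(19) → 34
combine f(20), a(29) → 49
combine 34, 49 → 83
Total encoded bits = sum of merged weights = 7 + 15 + 34 + 49 + 83 = 188.

188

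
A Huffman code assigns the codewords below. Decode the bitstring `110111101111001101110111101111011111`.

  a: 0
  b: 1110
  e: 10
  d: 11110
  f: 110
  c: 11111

fddafbddc

Read left to right; each codeword is recognised as soon as it completes (prefix code):
  110→f | 11110→d | 11110→d | 0→a | 110→f | 1110→b | 11110→d | 11110→d | 11111→c
Decoded message: fddafbddc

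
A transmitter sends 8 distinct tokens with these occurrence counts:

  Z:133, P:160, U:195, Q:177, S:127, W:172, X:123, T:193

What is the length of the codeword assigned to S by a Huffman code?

3

Build the tree from the bottom:
merge X(123) and S(127): 250
merge Z(133) and P(160): 293
merge W(172) and Q(177): 349
merge T(193) and U(195): 388
merge 250 and 293: 543
merge 349 and 388: 737
merge 543 and 737: 1280
S sits 3 levels below the root, so its codeword is 3 bits.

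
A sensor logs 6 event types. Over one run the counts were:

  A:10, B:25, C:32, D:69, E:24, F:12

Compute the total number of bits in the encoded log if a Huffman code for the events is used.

Merge the two smallest weights repeatedly:
merge A(10) and F(12): 22
merge 22 and E(24): 46
merge B(25) and C(32): 57
merge 46 and 57: 103
merge D(69) and 103: 172
Total encoded bits = sum of merged weights = 22 + 46 + 57 + 103 + 172 = 400.

400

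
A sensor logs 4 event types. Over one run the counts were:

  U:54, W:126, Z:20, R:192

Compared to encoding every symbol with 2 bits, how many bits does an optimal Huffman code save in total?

Fixed-length: 2 bits × 392 symbols = 784 bits.
Huffman merges:
merge Z(20) and U(54): 74
merge 74 and W(126): 200
merge R(192) and 200: 392
Huffman total = 74 + 200 + 392 = 666 bits.
Saving = 784 − 666 = 118 bits.

118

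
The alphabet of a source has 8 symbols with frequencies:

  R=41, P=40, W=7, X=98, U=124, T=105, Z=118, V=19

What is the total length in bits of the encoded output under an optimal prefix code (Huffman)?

Greedily combine the two least-frequent nodes:
merge W(7) and V(19): 26
merge 26 and P(40): 66
merge R(41) and 66: 107
merge X(98) and T(105): 203
merge 107 and Z(118): 225
merge U(124) and 203: 327
merge 225 and 327: 552
Total encoded bits = sum of merged weights = 26 + 66 + 107 + 203 + 225 + 327 + 552 = 1506.

1506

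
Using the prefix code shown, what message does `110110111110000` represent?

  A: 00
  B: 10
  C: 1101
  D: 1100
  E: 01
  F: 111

Read left to right; each codeword is recognised as soon as it completes (prefix code):
  1101→C | 10→B | 111→F | 1100→D | 00→A
Decoded message: CBFDA

CBFDA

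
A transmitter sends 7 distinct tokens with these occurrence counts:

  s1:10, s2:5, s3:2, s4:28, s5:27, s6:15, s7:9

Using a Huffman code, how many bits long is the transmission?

Greedily combine the two least-frequent nodes:
combine s3(2), s2(5) → 7
combine 7, s7(9) → 16
combine s1(10), s6(15) → 25
combine 16, 25 → 41
combine s5(27), s4(28) → 55
combine 41, 55 → 96
Each symbol's bit-cost is frequency × depth; summing gives 240 bits (equivalently 7 + 16 + 25 + 41 + 55 + 96).

240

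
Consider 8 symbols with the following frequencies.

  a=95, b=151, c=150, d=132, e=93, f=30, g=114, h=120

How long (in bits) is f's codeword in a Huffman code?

Build the tree from the bottom:
f(30) + e(93) → 123
a(95) + g(114) → 209
h(120) + 123 → 243
d(132) + c(150) → 282
b(151) + 209 → 360
243 + 282 → 525
360 + 525 → 885
f sits 4 levels below the root, so its codeword is 4 bits.

4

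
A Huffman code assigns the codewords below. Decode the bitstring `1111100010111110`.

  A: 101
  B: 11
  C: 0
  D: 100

Read left to right; each codeword is recognised as soon as it completes (prefix code):
  11→B | 11→B | 100→D | 0→C | 101→A | 11→B | 11→B | 0→C
Decoded message: BBDCABBC

BBDCABBC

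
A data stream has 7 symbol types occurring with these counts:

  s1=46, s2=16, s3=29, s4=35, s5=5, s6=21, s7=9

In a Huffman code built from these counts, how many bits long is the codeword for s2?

Repeatedly merge the two smallest:
s5(5) + s7(9) → 14
14 + s2(16) → 30
s6(21) + s3(29) → 50
30 + s4(35) → 65
s1(46) + 50 → 96
65 + 96 → 161
s2's leaf is at depth 3, giving a 3-bit codeword.

3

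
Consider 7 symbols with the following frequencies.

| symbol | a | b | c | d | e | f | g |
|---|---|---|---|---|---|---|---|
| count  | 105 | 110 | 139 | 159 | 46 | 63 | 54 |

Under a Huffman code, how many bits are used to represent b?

3

Repeatedly merge the two smallest:
merge e(46) and g(54): 100
merge f(63) and 100: 163
merge a(105) and b(110): 215
merge c(139) and d(159): 298
merge 163 and 215: 378
merge 298 and 378: 676
The subtree containing b is merged 3 times, so code length = 3.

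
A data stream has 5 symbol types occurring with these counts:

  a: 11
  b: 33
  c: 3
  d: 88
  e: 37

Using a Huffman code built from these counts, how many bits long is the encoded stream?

317

Build the Huffman tree bottom-up:
merge c(3) and a(11): 14
merge 14 and b(33): 47
merge e(37) and 47: 84
merge 84 and d(88): 172
Each symbol's bit-cost is frequency × depth; summing gives 317 bits (equivalently 14 + 47 + 84 + 172).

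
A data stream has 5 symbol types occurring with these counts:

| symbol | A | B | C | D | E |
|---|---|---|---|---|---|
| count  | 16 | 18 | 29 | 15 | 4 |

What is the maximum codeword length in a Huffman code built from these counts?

3

Merge the two lowest-weight nodes at each step:
E(4) + D(15) → 19
A(16) + B(18) → 34
19 + C(29) → 48
34 + 48 → 82
The rarest symbols sit at the bottom; the longest codeword is 3 bits.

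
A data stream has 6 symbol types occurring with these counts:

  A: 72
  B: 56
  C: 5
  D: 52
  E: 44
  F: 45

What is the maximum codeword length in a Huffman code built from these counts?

Merge the two lowest-weight nodes at each step:
combine C(5), E(44) → 49
combine F(45), 49 → 94
combine D(52), B(56) → 108
combine A(72), 94 → 166
combine 108, 166 → 274
The first pair merged (C, E) ends up deepest, at depth 4.

4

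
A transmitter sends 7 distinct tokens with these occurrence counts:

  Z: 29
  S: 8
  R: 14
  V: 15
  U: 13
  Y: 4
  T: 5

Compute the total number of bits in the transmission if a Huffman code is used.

Merge the two smallest weights repeatedly:
Y(4) + T(5) → 9
S(8) + 9 → 17
U(13) + R(14) → 27
V(15) + 17 → 32
27 + Z(29) → 56
32 + 56 → 88
Each symbol's bit-cost is frequency × depth; summing gives 229 bits (equivalently 9 + 17 + 27 + 32 + 56 + 88).

229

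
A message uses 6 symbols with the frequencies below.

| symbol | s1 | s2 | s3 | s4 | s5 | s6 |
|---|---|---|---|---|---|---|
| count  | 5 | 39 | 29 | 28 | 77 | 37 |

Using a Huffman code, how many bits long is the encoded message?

Merge the two smallest weights repeatedly:
s1(5) + s4(28) → 33
s3(29) + 33 → 62
s6(37) + s2(39) → 76
62 + 76 → 138
s5(77) + 138 → 215
The encoded length is the sum of every internal node's weight: 33 + 62 + 76 + 138 + 215 = 524 bits.

524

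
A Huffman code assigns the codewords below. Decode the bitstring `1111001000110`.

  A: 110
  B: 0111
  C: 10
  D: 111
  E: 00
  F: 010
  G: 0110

Read left to right; each codeword is recognised as soon as it completes (prefix code):
  111→D | 10→C | 010→F | 00→E | 110→A
Decoded message: DCFEA

DCFEA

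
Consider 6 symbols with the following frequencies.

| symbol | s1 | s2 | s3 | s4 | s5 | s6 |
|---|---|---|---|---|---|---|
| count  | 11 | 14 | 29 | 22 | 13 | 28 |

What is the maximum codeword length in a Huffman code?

3

Merge the two lowest-weight nodes at each step:
s1(11) + s5(13) → 24
s2(14) + s4(22) → 36
24 + s6(28) → 52
s3(29) + 36 → 65
52 + 65 → 117
The first pair merged (s1, s5) ends up deepest, at depth 3.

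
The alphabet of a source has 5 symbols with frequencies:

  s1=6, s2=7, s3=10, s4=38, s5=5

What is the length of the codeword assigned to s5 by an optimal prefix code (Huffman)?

3

Repeatedly merge the two smallest:
s5(5) + s1(6) → 11
s2(7) + s3(10) → 17
11 + 17 → 28
28 + s4(38) → 66
s5 sits 3 levels below the root, so its codeword is 3 bits.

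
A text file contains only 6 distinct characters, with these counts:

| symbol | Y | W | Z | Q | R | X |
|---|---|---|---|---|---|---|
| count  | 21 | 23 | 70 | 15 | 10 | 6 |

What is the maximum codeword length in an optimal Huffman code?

Merge the two lowest-weight nodes at each step:
X(6) + R(10) → 16
Q(15) + 16 → 31
Y(21) + W(23) → 44
31 + 44 → 75
Z(70) + 75 → 145
Maximum depth reached is 4.

4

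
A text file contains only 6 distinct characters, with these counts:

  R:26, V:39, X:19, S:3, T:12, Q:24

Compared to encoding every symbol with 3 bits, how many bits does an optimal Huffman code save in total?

74

Fixed-length: 3 bits × 123 symbols = 369 bits.
Huffman merges:
merge S(3) and T(12): 15
merge 15 and X(19): 34
merge Q(24) and R(26): 50
merge 34 and V(39): 73
merge 50 and 73: 123
Huffman total = 15 + 34 + 50 + 73 + 123 = 295 bits.
Saving = 369 − 295 = 74 bits.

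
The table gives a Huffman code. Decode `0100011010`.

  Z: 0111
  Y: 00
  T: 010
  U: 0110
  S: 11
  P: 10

Read left to right; each codeword is recognised as soon as it completes (prefix code):
  010→T | 00→Y | 11→S | 010→T
Decoded message: TYST

TYST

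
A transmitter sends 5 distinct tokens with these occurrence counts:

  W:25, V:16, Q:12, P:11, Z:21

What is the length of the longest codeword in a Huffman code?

3

Merge the two lowest-weight nodes at each step:
combine P(11), Q(12) → 23
combine V(16), Z(21) → 37
combine 23, W(25) → 48
combine 37, 48 → 85
The rarest symbols sit at the bottom; the longest codeword is 3 bits.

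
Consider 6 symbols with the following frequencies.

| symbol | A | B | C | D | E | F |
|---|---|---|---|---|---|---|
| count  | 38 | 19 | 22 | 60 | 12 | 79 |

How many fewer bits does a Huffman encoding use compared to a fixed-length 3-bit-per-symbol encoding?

Fixed-length: 3 bits × 230 symbols = 690 bits.
Huffman merges:
merge E(12) and B(19): 31
merge C(22) and 31: 53
merge A(38) and 53: 91
merge D(60) and F(79): 139
merge 91 and 139: 230
Huffman total = 31 + 53 + 91 + 139 + 230 = 544 bits.
Saving = 690 − 544 = 146 bits.

146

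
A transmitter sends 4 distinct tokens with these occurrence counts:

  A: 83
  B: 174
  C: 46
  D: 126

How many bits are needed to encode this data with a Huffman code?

Build the Huffman tree bottom-up:
combine C(46), A(83) → 129
combine D(126), 129 → 255
combine B(174), 255 → 429
Total encoded bits = sum of merged weights = 129 + 255 + 429 = 813.

813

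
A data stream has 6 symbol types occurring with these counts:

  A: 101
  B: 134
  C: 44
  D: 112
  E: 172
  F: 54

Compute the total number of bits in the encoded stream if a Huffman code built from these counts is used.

Greedily combine the two least-frequent nodes:
merge C(44) and F(54): 98
merge 98 and A(101): 199
merge D(112) and B(134): 246
merge E(172) and 199: 371
merge 246 and 371: 617
Total encoded bits = sum of merged weights = 98 + 199 + 246 + 371 + 617 = 1531.

1531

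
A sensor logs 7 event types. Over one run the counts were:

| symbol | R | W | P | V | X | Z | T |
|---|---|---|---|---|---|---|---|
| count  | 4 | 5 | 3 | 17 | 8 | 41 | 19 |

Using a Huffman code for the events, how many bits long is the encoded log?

Merge the two smallest weights repeatedly:
combine P(3), R(4) → 7
combine W(5), 7 → 12
combine X(8), 12 → 20
combine V(17), T(19) → 36
combine 20, 36 → 56
combine Z(41), 56 → 97
Each symbol's bit-cost is frequency × depth; summing gives 228 bits (equivalently 7 + 12 + 20 + 36 + 56 + 97).

228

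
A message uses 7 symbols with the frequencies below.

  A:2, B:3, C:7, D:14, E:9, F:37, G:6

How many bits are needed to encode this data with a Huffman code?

Greedily combine the two least-frequent nodes:
A(2) + B(3) → 5
5 + G(6) → 11
C(7) + E(9) → 16
11 + D(14) → 25
16 + 25 → 41
F(37) + 41 → 78
Each symbol's bit-cost is frequency × depth; summing gives 176 bits (equivalently 5 + 11 + 16 + 25 + 41 + 78).

176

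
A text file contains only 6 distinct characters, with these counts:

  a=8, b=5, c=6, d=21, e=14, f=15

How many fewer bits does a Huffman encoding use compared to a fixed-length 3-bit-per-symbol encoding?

Fixed-length: 3 bits × 69 symbols = 207 bits.
Huffman merges:
combine b(5), c(6) → 11
combine a(8), 11 → 19
combine e(14), f(15) → 29
combine 19, d(21) → 40
combine 29, 40 → 69
Huffman total = 11 + 19 + 29 + 40 + 69 = 168 bits.
Saving = 207 − 168 = 39 bits.

39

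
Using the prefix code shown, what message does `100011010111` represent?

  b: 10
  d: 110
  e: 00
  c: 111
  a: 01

Read left to right; each codeword is recognised as soon as it completes (prefix code):
  10→b | 00→e | 110→d | 10→b | 111→c
Decoded message: bedbc

bedbc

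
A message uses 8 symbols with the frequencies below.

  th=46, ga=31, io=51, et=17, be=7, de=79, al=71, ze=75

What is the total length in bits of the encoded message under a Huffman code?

Greedily combine the two least-frequent nodes:
combine be(7), et(17) → 24
combine 24, ga(31) → 55
combine th(46), io(51) → 97
combine 55, al(71) → 126
combine ze(75), de(79) → 154
combine 97, 126 → 223
combine 154, 223 → 377
The encoded length is the sum of every internal node's weight: 24 + 55 + 97 + 126 + 154 + 223 + 377 = 1056 bits.

1056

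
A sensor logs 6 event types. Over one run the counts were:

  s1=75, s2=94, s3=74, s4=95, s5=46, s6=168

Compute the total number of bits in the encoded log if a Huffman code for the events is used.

Build the Huffman tree bottom-up:
combine s5(46), s3(74) → 120
combine s1(75), s2(94) → 169
combine s4(95), 120 → 215
combine s6(168), 169 → 337
combine 215, 337 → 552
The encoded length is the sum of every internal node's weight: 120 + 169 + 215 + 337 + 552 = 1393 bits.

1393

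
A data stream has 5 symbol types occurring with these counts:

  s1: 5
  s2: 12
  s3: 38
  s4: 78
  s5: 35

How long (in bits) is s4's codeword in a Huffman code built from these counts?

1

Huffman merges, smallest pair first:
combine s1(5), s2(12) → 17
combine 17, s5(35) → 52
combine s3(38), 52 → 90
combine s4(78), 90 → 168
s4 is merged only at the final step, so code length = 1.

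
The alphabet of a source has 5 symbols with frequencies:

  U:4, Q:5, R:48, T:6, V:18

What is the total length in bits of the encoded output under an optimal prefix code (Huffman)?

138

Build the Huffman tree bottom-up:
merge U(4) and Q(5): 9
merge T(6) and 9: 15
merge 15 and V(18): 33
merge 33 and R(48): 81
The encoded length is the sum of every internal node's weight: 9 + 15 + 33 + 81 = 138 bits.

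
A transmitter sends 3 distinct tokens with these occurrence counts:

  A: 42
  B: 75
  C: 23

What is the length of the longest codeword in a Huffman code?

2

Merge the two lowest-weight nodes at each step:
merge C(23) and A(42): 65
merge 65 and B(75): 140
The first pair merged (C, A) ends up deepest, at depth 2.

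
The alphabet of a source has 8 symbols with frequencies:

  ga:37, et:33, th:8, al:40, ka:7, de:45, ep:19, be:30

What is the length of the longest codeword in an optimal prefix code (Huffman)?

Merge the two lowest-weight nodes at each step:
merge ka(7) and th(8): 15
merge 15 and ep(19): 34
merge be(30) and et(33): 63
merge 34 and ga(37): 71
merge al(40) and de(45): 85
merge 63 and 71: 134
merge 85 and 134: 219
The rarest symbols sit at the bottom; the longest codeword is 5 bits.

5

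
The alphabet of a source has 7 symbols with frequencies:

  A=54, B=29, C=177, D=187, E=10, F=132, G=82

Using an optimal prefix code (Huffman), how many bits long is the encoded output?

Greedily combine the two least-frequent nodes:
E(10) + B(29) → 39
39 + A(54) → 93
G(82) + 93 → 175
F(132) + 175 → 307
C(177) + D(187) → 364
307 + 364 → 671
Total encoded bits = sum of merged weights = 39 + 93 + 175 + 307 + 364 + 671 = 1649.

1649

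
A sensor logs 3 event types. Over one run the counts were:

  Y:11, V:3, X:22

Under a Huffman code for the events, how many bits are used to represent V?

2

Repeatedly merge the two smallest:
V(3) + Y(11) → 14
14 + X(22) → 36
V's leaf is at depth 2, giving a 2-bit codeword.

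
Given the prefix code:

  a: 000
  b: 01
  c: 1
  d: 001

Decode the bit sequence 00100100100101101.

ddddbcb

Read left to right; each codeword is recognised as soon as it completes (prefix code):
  001→d | 001→d | 001→d | 001→d | 01→b | 1→c | 01→b
Decoded message: ddddbcb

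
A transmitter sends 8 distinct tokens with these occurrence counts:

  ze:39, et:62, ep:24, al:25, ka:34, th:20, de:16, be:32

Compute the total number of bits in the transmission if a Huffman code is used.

730

Greedily combine the two least-frequent nodes:
de(16) + th(20) → 36
ep(24) + al(25) → 49
be(32) + ka(34) → 66
36 + ze(39) → 75
49 + et(62) → 111
66 + 75 → 141
111 + 141 → 252
The encoded length is the sum of every internal node's weight: 36 + 49 + 66 + 75 + 111 + 141 + 252 = 730 bits.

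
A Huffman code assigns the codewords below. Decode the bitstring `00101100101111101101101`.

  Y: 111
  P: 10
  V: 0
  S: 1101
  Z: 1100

Read left to right; each codeword is recognised as soon as it completes (prefix code):
  0→V | 0→V | 10→P | 1100→Z | 10→P | 111→Y | 1101→S | 10→P | 1101→S
Decoded message: VVPZPYSPS

VVPZPYSPS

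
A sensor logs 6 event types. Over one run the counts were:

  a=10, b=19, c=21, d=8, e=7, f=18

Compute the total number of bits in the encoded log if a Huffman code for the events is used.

206

Build the Huffman tree bottom-up:
merge e(7) and d(8): 15
merge a(10) and 15: 25
merge f(18) and b(19): 37
merge c(21) and 25: 46
merge 37 and 46: 83
Each symbol's bit-cost is frequency × depth; summing gives 206 bits (equivalently 15 + 25 + 37 + 46 + 83).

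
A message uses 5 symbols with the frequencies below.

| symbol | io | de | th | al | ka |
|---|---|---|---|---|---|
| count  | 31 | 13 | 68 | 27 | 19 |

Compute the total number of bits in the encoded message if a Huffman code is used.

338

Greedily combine the two least-frequent nodes:
de(13) + ka(19) → 32
al(27) + io(31) → 58
32 + 58 → 90
th(68) + 90 → 158
The encoded length is the sum of every internal node's weight: 32 + 58 + 90 + 158 = 338 bits.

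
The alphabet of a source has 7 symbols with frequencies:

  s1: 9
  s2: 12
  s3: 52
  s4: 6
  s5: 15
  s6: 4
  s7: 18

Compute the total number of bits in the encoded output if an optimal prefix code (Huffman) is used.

273

Greedily combine the two least-frequent nodes:
s6(4) + s4(6) → 10
s1(9) + 10 → 19
s2(12) + s5(15) → 27
s7(18) + 19 → 37
27 + 37 → 64
s3(52) + 64 → 116
Each symbol's bit-cost is frequency × depth; summing gives 273 bits (equivalently 10 + 19 + 27 + 37 + 64 + 116).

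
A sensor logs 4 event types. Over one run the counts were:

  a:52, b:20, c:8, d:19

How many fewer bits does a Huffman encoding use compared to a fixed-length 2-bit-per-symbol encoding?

Fixed-length: 2 bits × 99 symbols = 198 bits.
Huffman merges:
c(8) + d(19) → 27
b(20) + 27 → 47
47 + a(52) → 99
Huffman total = 27 + 47 + 99 = 173 bits.
Saving = 198 − 173 = 25 bits.

25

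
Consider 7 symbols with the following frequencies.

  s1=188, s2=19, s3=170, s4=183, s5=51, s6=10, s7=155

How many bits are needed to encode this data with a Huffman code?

1896

Merge the two smallest weights repeatedly:
combine s6(10), s2(19) → 29
combine 29, s5(51) → 80
combine 80, s7(155) → 235
combine s3(170), s4(183) → 353
combine s1(188), 235 → 423
combine 353, 423 → 776
Total encoded bits = sum of merged weights = 29 + 80 + 235 + 353 + 423 + 776 = 1896.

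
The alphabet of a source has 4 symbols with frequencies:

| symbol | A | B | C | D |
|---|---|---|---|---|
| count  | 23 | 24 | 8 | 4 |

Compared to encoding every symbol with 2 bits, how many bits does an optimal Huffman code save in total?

12

Fixed-length: 2 bits × 59 symbols = 118 bits.
Huffman merges:
combine D(4), C(8) → 12
combine 12, A(23) → 35
combine B(24), 35 → 59
Huffman total = 12 + 35 + 59 = 106 bits.
Saving = 118 − 106 = 12 bits.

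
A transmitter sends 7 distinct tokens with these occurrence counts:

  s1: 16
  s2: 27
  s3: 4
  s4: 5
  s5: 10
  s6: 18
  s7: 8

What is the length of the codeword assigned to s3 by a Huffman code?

4

Build the tree from the bottom:
s3(4) + s4(5) → 9
s7(8) + 9 → 17
s5(10) + s1(16) → 26
17 + s6(18) → 35
26 + s2(27) → 53
35 + 53 → 88
s3 sits 4 levels below the root, so its codeword is 4 bits.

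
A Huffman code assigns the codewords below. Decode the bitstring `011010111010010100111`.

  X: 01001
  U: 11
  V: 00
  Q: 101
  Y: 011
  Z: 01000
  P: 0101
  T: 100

Read left to right; each codeword is recognised as soon as it completes (prefix code):
  011→Y | 0101→P | 11→U | 01001→X | 01001→X | 11→U
Decoded message: YPUXXU

YPUXXU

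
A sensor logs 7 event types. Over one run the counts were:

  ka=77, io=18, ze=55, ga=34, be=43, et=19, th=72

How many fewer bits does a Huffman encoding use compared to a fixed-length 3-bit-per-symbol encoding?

Fixed-length: 3 bits × 318 symbols = 954 bits.
Huffman merges:
combine io(18), et(19) → 37
combine ga(34), 37 → 71
combine be(43), ze(55) → 98
combine 71, th(72) → 143
combine ka(77), 98 → 175
combine 143, 175 → 318
Huffman total = 37 + 71 + 98 + 143 + 175 + 318 = 842 bits.
Saving = 954 − 842 = 112 bits.

112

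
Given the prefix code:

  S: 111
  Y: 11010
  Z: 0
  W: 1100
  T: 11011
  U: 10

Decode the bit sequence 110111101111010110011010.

Read left to right; each codeword is recognised as soon as it completes (prefix code):
  11011→T | 11011→T | 11010→Y | 1100→W | 11010→Y
Decoded message: TTYWY

TTYWY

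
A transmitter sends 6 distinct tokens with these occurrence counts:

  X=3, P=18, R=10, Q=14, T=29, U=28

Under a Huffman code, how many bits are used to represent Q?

3

Build the tree from the bottom:
X(3) + R(10) → 13
13 + Q(14) → 27
P(18) + 27 → 45
U(28) + T(29) → 57
45 + 57 → 102
The subtree containing Q is merged 3 times, so code length = 3.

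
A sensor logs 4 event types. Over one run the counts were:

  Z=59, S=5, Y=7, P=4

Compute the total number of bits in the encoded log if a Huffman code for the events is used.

100

Build the Huffman tree bottom-up:
P(4) + S(5) → 9
Y(7) + 9 → 16
16 + Z(59) → 75
The encoded length is the sum of every internal node's weight: 9 + 16 + 75 = 100 bits.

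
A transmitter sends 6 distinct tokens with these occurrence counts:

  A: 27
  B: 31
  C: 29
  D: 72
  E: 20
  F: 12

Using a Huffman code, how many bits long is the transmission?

461

Build the Huffman tree bottom-up:
combine F(12), E(20) → 32
combine A(27), C(29) → 56
combine B(31), 32 → 63
combine 56, 63 → 119
combine D(72), 119 → 191
Total encoded bits = sum of merged weights = 32 + 56 + 63 + 119 + 191 = 461.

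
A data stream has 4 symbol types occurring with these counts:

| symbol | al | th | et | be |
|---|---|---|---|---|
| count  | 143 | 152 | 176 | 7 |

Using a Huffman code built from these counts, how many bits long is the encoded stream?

Greedily combine the two least-frequent nodes:
be(7) + al(143) → 150
150 + th(152) → 302
et(176) + 302 → 478
Total encoded bits = sum of merged weights = 150 + 302 + 478 = 930.

930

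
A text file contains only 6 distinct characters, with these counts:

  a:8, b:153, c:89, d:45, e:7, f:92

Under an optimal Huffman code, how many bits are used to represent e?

Huffman merges, smallest pair first:
merge e(7) and a(8): 15
merge 15 and d(45): 60
merge 60 and c(89): 149
merge f(92) and 149: 241
merge b(153) and 241: 394
e's leaf is at depth 5, giving a 5-bit codeword.

5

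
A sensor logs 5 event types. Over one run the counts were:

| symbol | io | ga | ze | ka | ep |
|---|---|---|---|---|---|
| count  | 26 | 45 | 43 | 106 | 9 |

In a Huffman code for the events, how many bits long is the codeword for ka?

1

Repeatedly merge the two smallest:
combine ep(9), io(26) → 35
combine 35, ze(43) → 78
combine ga(45), 78 → 123
combine ka(106), 123 → 229
ka is a child of the root — depth 1, so its codeword is a single bit.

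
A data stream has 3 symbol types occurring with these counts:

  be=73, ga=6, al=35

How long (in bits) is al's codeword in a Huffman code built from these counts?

2

Build the tree from the bottom:
merge ga(6) and al(35): 41
merge 41 and be(73): 114
al sits 2 levels below the root, so its codeword is 2 bits.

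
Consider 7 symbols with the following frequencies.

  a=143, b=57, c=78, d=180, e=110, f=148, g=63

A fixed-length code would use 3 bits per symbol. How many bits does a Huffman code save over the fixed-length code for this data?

Fixed-length: 3 bits × 779 symbols = 2337 bits.
Huffman merges:
merge b(57) and g(63): 120
merge c(78) and e(110): 188
merge 120 and a(143): 263
merge f(148) and d(180): 328
merge 188 and 263: 451
merge 328 and 451: 779
Huffman total = 120 + 188 + 263 + 328 + 451 + 779 = 2129 bits.
Saving = 2337 − 2129 = 208 bits.

208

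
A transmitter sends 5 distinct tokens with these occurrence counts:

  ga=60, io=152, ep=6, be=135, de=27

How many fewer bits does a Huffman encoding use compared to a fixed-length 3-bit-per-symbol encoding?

406

Fixed-length: 3 bits × 380 symbols = 1140 bits.
Huffman merges:
combine ep(6), de(27) → 33
combine 33, ga(60) → 93
combine 93, be(135) → 228
combine io(152), 228 → 380
Huffman total = 33 + 93 + 228 + 380 = 734 bits.
Saving = 1140 − 734 = 406 bits.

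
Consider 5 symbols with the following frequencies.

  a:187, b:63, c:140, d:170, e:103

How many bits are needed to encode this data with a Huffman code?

1492

Merge the two smallest weights repeatedly:
merge b(63) and e(103): 166
merge c(140) and 166: 306
merge d(170) and a(187): 357
merge 306 and 357: 663
The encoded length is the sum of every internal node's weight: 166 + 306 + 357 + 663 = 1492 bits.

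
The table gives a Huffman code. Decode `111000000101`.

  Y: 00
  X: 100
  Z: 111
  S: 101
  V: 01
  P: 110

ZYYYS

Read left to right; each codeword is recognised as soon as it completes (prefix code):
  111→Z | 00→Y | 00→Y | 00→Y | 101→S
Decoded message: ZYYYS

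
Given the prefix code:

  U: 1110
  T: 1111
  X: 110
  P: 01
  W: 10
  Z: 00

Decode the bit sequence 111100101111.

Read left to right; each codeword is recognised as soon as it completes (prefix code):
  1111→T | 00→Z | 10→W | 1111→T
Decoded message: TZWT

TZWT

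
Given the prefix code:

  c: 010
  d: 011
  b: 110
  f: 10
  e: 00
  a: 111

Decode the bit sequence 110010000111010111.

bcedffa

Read left to right; each codeword is recognised as soon as it completes (prefix code):
  110→b | 010→c | 00→e | 011→d | 10→f | 10→f | 111→a
Decoded message: bcedffa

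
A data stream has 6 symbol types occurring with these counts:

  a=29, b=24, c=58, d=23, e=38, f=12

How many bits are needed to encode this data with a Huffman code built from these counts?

456

Merge the two smallest weights repeatedly:
f(12) + d(23) → 35
b(24) + a(29) → 53
35 + e(38) → 73
53 + c(58) → 111
73 + 111 → 184
Total encoded bits = sum of merged weights = 35 + 53 + 73 + 111 + 184 = 456.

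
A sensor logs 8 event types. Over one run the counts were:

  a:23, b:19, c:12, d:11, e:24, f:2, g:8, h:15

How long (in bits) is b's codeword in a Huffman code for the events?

3

Build the tree from the bottom:
f(2) + g(8) → 10
10 + d(11) → 21
c(12) + h(15) → 27
b(19) + 21 → 40
a(23) + e(24) → 47
27 + 40 → 67
47 + 67 → 114
The subtree containing b is merged 3 times, so code length = 3.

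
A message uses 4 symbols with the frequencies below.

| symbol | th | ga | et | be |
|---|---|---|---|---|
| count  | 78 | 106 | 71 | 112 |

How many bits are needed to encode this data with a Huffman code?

734

Build the Huffman tree bottom-up:
merge et(71) and th(78): 149
merge ga(106) and be(112): 218
merge 149 and 218: 367
The encoded length is the sum of every internal node's weight: 149 + 218 + 367 = 734 bits.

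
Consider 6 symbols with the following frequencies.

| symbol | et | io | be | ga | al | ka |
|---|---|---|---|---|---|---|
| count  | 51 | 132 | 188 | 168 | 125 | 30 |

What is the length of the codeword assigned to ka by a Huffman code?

Huffman merges, smallest pair first:
merge ka(30) and et(51): 81
merge 81 and al(125): 206
merge io(132) and ga(168): 300
merge be(188) and 206: 394
merge 300 and 394: 694
ka sits 4 levels below the root, so its codeword is 4 bits.

4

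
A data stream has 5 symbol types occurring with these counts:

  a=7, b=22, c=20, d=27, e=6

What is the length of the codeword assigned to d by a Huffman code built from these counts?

2

Repeatedly merge the two smallest:
e(6) + a(7) → 13
13 + c(20) → 33
b(22) + d(27) → 49
33 + 49 → 82
d sits 2 levels below the root, so its codeword is 2 bits.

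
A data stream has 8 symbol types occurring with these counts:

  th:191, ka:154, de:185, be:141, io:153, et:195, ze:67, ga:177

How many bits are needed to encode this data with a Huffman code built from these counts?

3789

Merge the two smallest weights repeatedly:
ze(67) + be(141) → 208
io(153) + ka(154) → 307
ga(177) + de(185) → 362
th(191) + et(195) → 386
208 + 307 → 515
362 + 386 → 748
515 + 748 → 1263
The encoded length is the sum of every internal node's weight: 208 + 307 + 362 + 386 + 515 + 748 + 1263 = 3789 bits.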